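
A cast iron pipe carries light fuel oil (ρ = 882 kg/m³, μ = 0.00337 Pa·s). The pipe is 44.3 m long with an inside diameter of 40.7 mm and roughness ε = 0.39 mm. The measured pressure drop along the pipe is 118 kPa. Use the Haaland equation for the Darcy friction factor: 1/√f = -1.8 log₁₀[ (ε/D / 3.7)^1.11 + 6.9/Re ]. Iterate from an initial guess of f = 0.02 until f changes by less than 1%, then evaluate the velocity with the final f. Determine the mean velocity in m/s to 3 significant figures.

V ≈ 2.49 m/s

Rearranging Darcy-Weisbach: V = √(2·ΔP·D/(f·L·ρ)). With ε/D = 0.00039/0.0407 = 0.00958, iterate starting from f = 0.02:
  f = 0.02 → V = √(2·1.18e+05·0.0407/(0.02·44.3·882)) = 3.506 m/s; Re = ρVD/μ = 3.735e+04; f → 0.03894
  f = 0.03894 → V = 2.513 m/s; Re = 2.676e+04; f → 0.03951
  f = 0.03951 → V = 2.495 m/s; Re = 2.657e+04; f → 0.03952
Converged (Δf/f < 1%). With the final f = 0.03952: V = √(2·1.18e+05·0.0407/(0.03952·44.3·882)) = 2.494 m/s.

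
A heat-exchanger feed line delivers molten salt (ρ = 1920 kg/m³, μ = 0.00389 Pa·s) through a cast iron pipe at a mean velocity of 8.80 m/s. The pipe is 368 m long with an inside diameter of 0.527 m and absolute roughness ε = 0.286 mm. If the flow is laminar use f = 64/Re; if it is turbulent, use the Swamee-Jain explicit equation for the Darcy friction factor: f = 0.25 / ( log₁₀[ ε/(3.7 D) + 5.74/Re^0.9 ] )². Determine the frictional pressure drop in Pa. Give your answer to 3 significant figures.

ΔP ≈ 898000 Pa

Reynolds number Re = ρVD/μ = 1920 · 8.8 · 0.527 / 0.00389 = 2.289e+06.
Re > 4000 → turbulent. Relative roughness ε/D = 0.000286/0.527 = 0.000543. Swamee-Jain: f = 0.25/(log₁₀[0.000543/3.7 + 5.74/2.289e+06^0.9])² = 0.25/(log₁₀[0.000147 + 1.08e-05])² = 0.25/(-3.803)² = 0.01729.
Darcy-Weisbach: ΔP = f(L/D)(ρV²/2) = 0.01729·(368/0.527)·(1920·8.8²/2) = 0.01729·698.3·7.434e+04 = 8.975e+05 Pa.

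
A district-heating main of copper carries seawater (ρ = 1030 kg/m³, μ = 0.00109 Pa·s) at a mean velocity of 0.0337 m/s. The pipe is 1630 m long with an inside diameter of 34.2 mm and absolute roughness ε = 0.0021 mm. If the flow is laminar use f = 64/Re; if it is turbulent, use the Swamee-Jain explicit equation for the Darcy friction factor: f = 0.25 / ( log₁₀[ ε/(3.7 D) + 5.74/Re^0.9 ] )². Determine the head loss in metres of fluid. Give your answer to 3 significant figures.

Reynolds number Re = ρVD/μ = 1030 · 0.0337 · 0.0342 / 0.00109 = 1089.
Re < 2300 → laminar flow, so f = 64/Re = 64/1089 = 0.05876 (the turbulent correlation is not needed).
Darcy-Weisbach: ΔP = f(L/D)(ρV²/2) = 0.05876·(1630/0.0342)·(1030·0.0337²/2) = 0.05876·4.766e+04·0.5849 = 1638 Pa.
Head loss h_f = ΔP/(ρg) = 1638/(1030·9.81) = 0.162 m.

h_f ≈ 0.162 m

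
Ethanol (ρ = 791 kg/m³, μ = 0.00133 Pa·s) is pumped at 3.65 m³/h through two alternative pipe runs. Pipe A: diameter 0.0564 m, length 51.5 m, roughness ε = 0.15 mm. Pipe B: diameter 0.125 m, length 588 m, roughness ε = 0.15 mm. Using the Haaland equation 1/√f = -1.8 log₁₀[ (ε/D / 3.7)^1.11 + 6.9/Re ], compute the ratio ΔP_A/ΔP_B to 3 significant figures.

Pipe A: V = Q/A = 0.001014/0.002498 = 0.4058 m/s; Re = 1.361e+04; ε/D = 0.00266; Haaland → f = 0.03253; ΔP_A = f(L/D)(ρV²/2) = 1935 Pa.
Pipe B: V = Q/A = 0.001014/0.01227 = 0.08262 m/s; Re = 6142; ε/D = 0.0012; Haaland → f = 0.03669; ΔP_B = f(L/D)(ρV²/2) = 465.9 Pa.
ΔP_A/ΔP_B = 1935/465.9 = 4.15.

ΔP_A/ΔP_B ≈ 4.15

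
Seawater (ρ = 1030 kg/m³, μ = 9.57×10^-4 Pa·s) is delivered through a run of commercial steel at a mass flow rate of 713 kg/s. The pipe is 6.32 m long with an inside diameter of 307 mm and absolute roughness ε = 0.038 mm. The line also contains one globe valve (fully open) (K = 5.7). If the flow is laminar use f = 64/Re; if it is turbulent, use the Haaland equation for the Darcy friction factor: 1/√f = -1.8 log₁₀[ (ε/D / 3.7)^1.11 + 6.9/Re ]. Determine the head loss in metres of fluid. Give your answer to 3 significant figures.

A = πD²/4 = π(0.307)²/4 = 0.07402 m²; mean velocity V = ṁ/(ρA) = 713/(1030 · 0.07402) = 9.352 m/s.
Reynolds number Re = ρVD/μ = 1030 · 9.352 · 0.307 / 0.000957 = 3.09e+06.
Re > 4000 → turbulent. Relative roughness ε/D = 3.8e-05/0.307 = 0.000124. Haaland: 1/√f = -1.8 log₁₀[(0.000124/3.7)^1.11 + 6.9/3.09e+06] = -1.8 log₁₀[1.08e-05 + 2.23e-06] = 8.795, so f = 0.01293.
Total minor-loss coefficient ΣK = 1·5.7 = 5.7.
ΔP = [f·L/D + ΣK]·(ρV²/2) = [0.01293·6.32/0.307 + 5.7]·(1030·9.352²/2) = [0.2661 + 5.7]·4.504e+04 = 2.687e+05 Pa.
Head loss h_f = ΔP/(ρg) = 2.687e+05/(1030·9.81) = 26.6 m.

h_f ≈ 26.6 m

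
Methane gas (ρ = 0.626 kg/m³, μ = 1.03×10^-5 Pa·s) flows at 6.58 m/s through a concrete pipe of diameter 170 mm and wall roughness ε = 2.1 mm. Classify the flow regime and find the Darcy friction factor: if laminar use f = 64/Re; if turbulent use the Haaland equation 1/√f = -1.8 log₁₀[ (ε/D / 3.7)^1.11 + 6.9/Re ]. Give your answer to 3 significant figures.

Re = ρVD/μ = 0.626·6.58·0.17/1.03e-05 = 6.798e+04.
Re > 4000 → turbulent. ε/D = 0.0021/0.17 = 0.0124; Haaland: 1/√f = -1.8 log₁₀[0.00178 + 0.000101] = 4.905, so f = 0.04157.

f ≈ 0.0416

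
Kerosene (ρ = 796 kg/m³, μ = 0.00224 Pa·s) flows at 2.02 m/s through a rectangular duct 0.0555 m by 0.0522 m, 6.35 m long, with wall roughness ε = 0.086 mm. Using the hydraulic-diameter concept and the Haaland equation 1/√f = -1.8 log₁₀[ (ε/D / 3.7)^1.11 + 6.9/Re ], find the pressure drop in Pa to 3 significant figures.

Hydraulic diameter D_h = 4A/P = 4·(0.0555·0.0522)/(2·(0.0555+0.0522)) = 0.01159/0.2154 = 0.0538 m.
Re = ρVD_h/μ = 796·2.02·0.0538/0.00224 = 3.862e+04.
ε/D_h = 8.6e-05/0.0538 = 0.0016; Haaland gives 1/√f = -1.8 log₁₀[0.000184+0.000179] = 6.192, so f = 0.02608.
ΔP = f(L/D_h)(ρV²/2) = 0.02608·6.35/0.0538·1624 = 4999 Pa.

ΔP ≈ 5000 Pa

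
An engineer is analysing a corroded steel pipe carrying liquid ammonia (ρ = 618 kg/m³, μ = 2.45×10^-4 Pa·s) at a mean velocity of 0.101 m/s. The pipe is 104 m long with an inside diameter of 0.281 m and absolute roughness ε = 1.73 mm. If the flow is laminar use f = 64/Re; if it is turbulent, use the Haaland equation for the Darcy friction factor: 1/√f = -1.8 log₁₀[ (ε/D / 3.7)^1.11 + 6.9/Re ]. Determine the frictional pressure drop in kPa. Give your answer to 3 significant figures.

ΔP ≈ 0.0391 kPa

Reynolds number Re = ρVD/μ = 618 · 0.101 · 0.281 / 0.000245 = 7.159e+04.
Re > 4000 → turbulent. Relative roughness ε/D = 0.00173/0.281 = 0.00616. Haaland: 1/√f = -1.8 log₁₀[(0.00616/3.7)^1.11 + 6.9/7.159e+04] = -1.8 log₁₀[0.000823 + 9.64e-05] = 5.466, so f = 0.03348.
Darcy-Weisbach: ΔP = f(L/D)(ρV²/2) = 0.03348·(104/0.281)·(618·0.101²/2) = 0.03348·370.1·3.152 = 39.05 Pa.
ΔP = 39.05 Pa = 0.0391 kPa.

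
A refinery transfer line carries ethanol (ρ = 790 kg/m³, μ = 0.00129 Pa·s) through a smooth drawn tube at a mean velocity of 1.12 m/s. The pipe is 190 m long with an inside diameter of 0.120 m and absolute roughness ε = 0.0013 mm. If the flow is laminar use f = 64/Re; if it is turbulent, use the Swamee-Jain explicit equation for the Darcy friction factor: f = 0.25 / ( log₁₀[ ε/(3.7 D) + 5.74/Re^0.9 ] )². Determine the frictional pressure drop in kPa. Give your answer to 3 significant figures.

ΔP ≈ 14.6 kPa

Reynolds number Re = ρVD/μ = 790 · 1.12 · 0.12 / 0.00129 = 8.231e+04.
Re > 4000 → turbulent. Relative roughness ε/D = 1.3e-06/0.12 = 1.08e-05. Swamee-Jain: f = 0.25/(log₁₀[1.08e-05/3.7 + 5.74/8.231e+04^0.9])² = 0.25/(log₁₀[2.93e-06 + 0.000216])² = 0.25/(-3.659)² = 0.01867.
Darcy-Weisbach: ΔP = f(L/D)(ρV²/2) = 0.01867·(190/0.12)·(790·1.12²/2) = 0.01867·1583·495.5 = 1.465e+04 Pa.
ΔP = 1.465e+04 Pa = 14.6 kPa.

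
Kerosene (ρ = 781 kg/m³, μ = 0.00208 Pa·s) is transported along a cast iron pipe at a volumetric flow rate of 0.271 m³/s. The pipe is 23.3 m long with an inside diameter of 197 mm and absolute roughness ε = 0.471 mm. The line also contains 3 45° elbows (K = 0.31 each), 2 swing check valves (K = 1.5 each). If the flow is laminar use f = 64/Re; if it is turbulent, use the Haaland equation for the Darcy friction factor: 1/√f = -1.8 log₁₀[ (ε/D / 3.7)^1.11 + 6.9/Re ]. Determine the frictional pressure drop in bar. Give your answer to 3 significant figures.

Cross-sectional area A = πD²/4 = π(0.197)²/4 = 0.03048 m²; mean velocity V = Q/A = 0.271/0.03048 = 8.891 m/s.
Reynolds number Re = ρVD/μ = 781 · 8.891 · 0.197 / 0.00208 = 6.577e+05.
Re > 4000 → turbulent. Relative roughness ε/D = 0.000471/0.197 = 0.00239. Haaland: 1/√f = -1.8 log₁₀[(0.00239/3.7)^1.11 + 6.9/6.577e+05] = -1.8 log₁₀[0.000288 + 1.05e-05] = 6.345, so f = 0.02484.
Total minor-loss coefficient ΣK = 3·0.31 + 2·1.5 = 3.93.
ΔP = [f·L/D + ΣK]·(ρV²/2) = [0.02484·23.3/0.197 + 3.93]·(781·8.891²/2) = [2.938 + 3.93]·3.087e+04 = 2.12e+05 Pa.
ΔP = 2.12e+05 Pa = 2.12 bar.

ΔP ≈ 2.12 bar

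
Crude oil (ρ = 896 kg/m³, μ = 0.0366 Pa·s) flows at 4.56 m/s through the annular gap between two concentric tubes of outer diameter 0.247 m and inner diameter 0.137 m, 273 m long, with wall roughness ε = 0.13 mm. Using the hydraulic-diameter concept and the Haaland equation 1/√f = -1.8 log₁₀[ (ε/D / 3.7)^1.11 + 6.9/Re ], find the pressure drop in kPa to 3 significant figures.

Hydraulic diameter D_h = 4A/P = D_o - D_i = 0.247 - 0.137 = 0.11 m.
Re = ρVD_h/μ = 896·4.56·0.11/0.0366 = 1.228e+04.
ε/D_h = 0.00013/0.11 = 0.00118; Haaland gives 1/√f = -1.8 log₁₀[0.000132+0.000562] = 5.686, so f = 0.03093.
ΔP = f(L/D_h)(ρV²/2) = 0.03093·273/0.11·9316 = 7.151e+05 Pa.
ΔP = 715 kPa.

ΔP ≈ 715 kPa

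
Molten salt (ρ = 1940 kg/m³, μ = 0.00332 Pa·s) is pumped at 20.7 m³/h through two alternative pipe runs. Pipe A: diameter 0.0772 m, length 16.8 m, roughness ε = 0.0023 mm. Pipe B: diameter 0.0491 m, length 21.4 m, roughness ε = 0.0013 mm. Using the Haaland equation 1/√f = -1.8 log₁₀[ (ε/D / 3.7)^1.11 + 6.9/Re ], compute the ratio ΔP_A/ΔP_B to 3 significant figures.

Pipe A: V = Q/A = 0.00575/0.004681 = 1.228 m/s; Re = 5.541e+04; ε/D = 2.98e-05; Haaland → f = 0.02032; ΔP_A = f(L/D)(ρV²/2) = 6473 Pa.
Pipe B: V = Q/A = 0.00575/0.001893 = 3.037 m/s; Re = 8.713e+04; ε/D = 2.65e-05; Haaland → f = 0.01844; ΔP_B = f(L/D)(ρV²/2) = 7.191e+04 Pa.
ΔP_A/ΔP_B = 6473/7.191e+04 = 0.0900.

ΔP_A/ΔP_B ≈ 0.0900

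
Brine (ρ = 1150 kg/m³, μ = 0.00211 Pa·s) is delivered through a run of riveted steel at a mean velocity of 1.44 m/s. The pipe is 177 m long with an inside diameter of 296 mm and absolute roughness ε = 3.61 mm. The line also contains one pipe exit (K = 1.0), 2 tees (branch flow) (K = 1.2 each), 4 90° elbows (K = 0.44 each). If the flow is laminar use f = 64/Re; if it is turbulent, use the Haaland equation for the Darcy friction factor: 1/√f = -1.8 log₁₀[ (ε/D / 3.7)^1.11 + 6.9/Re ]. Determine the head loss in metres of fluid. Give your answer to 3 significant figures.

Reynolds number Re = ρVD/μ = 1150 · 1.44 · 0.296 / 0.00211 = 2.323e+05.
Re > 4000 → turbulent. Relative roughness ε/D = 0.00361/0.296 = 0.0122. Haaland: 1/√f = -1.8 log₁₀[(0.0122/3.7)^1.11 + 6.9/2.323e+05] = -1.8 log₁₀[0.00176 + 2.97e-05] = 4.946, so f = 0.04088.
Total minor-loss coefficient ΣK = 1·1 + 2·1.2 + 4·0.44 = 5.16.
ΔP = [f·L/D + ΣK]·(ρV²/2) = [0.04088·177/0.296 + 5.16]·(1150·1.44²/2) = [24.44 + 5.16]·1192 = 3.53e+04 Pa.
Head loss h_f = ΔP/(ρg) = 3.53e+04/(1150·9.81) = 3.13 m.

h_f ≈ 3.13 m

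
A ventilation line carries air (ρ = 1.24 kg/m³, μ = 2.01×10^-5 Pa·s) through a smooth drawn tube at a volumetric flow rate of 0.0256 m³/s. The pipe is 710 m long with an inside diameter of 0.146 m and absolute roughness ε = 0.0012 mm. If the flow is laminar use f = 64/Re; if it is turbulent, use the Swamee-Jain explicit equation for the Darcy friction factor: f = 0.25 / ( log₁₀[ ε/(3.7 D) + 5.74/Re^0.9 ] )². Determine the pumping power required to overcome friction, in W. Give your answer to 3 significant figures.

P ≈ 5.13 W

Cross-sectional area A = πD²/4 = π(0.146)²/4 = 0.01674 m²; mean velocity V = Q/A = 0.0256/0.01674 = 1.529 m/s.
Reynolds number Re = ρVD/μ = 1.24 · 1.529 · 0.146 / 2.01e-05 = 1.377e+04.
Re > 4000 → turbulent. Relative roughness ε/D = 1.2e-06/0.146 = 8.22e-06. Swamee-Jain: f = 0.25/(log₁₀[8.22e-06/3.7 + 5.74/1.377e+04^0.9])² = 0.25/(log₁₀[2.22e-06 + 0.00108])² = 0.25/(-2.965)² = 0.02843.
Darcy-Weisbach: ΔP = f(L/D)(ρV²/2) = 0.02843·(710/0.146)·(1.24·1.529²/2) = 0.02843·4863·1.45 = 200.4 Pa.
Pumping power P = QΔP = 0.0256·200.4 = 5.131 W = 5.13 W.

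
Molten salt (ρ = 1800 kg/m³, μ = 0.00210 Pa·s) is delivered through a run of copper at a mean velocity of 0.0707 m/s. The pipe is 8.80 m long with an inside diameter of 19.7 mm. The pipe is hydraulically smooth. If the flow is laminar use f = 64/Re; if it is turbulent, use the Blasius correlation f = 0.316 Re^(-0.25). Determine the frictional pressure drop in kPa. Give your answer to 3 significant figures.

ΔP ≈ 0.108 kPa

Reynolds number Re = ρVD/μ = 1800 · 0.0707 · 0.0197 / 0.0021 = 1194.
Re < 2300 → laminar flow, so f = 64/Re = 64/1194 = 0.05361 (the turbulent correlation is not needed).
Darcy-Weisbach: ΔP = f(L/D)(ρV²/2) = 0.05361·(8.8/0.0197)·(1800·0.0707²/2) = 0.05361·446.7·4.499 = 107.7 Pa.
ΔP = 107.7 Pa = 0.108 kPa.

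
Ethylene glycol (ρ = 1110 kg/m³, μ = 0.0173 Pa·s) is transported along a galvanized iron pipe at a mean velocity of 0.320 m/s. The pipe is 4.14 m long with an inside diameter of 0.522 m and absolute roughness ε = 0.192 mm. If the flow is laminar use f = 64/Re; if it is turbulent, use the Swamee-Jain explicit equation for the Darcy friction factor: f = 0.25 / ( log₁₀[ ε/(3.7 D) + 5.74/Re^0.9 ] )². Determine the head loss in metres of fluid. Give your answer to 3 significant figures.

Reynolds number Re = ρVD/μ = 1110 · 0.32 · 0.522 / 0.0173 = 1.072e+04.
Re > 4000 → turbulent. Relative roughness ε/D = 0.000192/0.522 = 0.000368. Swamee-Jain: f = 0.25/(log₁₀[0.000368/3.7 + 5.74/1.072e+04^0.9])² = 0.25/(log₁₀[9.94e-05 + 0.00135])² = 0.25/(-2.837)² = 0.03105.
Darcy-Weisbach: ΔP = f(L/D)(ρV²/2) = 0.03105·(4.14/0.522)·(1110·0.32²/2) = 0.03105·7.931·56.83 = 14 Pa.
Head loss h_f = ΔP/(ρg) = 14/(1110·9.81) = 0.00129 m.

h_f ≈ 0.00129 m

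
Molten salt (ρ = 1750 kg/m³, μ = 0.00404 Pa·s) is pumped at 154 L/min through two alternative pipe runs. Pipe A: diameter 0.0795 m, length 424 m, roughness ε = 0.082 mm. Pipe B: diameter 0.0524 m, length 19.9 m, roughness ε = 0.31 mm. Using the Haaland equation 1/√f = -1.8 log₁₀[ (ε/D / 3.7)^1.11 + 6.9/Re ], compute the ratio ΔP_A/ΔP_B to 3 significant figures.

ΔP_A/ΔP_B ≈ 2.16

Pipe A: V = Q/A = 0.002567/0.004964 = 0.5171 m/s; Re = 1.781e+04; ε/D = 0.00103; Haaland → f = 0.02834; ΔP_A = f(L/D)(ρV²/2) = 3.535e+04 Pa.
Pipe B: V = Q/A = 0.002567/0.002157 = 1.19 m/s; Re = 2.702e+04; ε/D = 0.00592; Haaland → f = 0.03471; ΔP_B = f(L/D)(ρV²/2) = 1.634e+04 Pa.
ΔP_A/ΔP_B = 3.535e+04/1.634e+04 = 2.16.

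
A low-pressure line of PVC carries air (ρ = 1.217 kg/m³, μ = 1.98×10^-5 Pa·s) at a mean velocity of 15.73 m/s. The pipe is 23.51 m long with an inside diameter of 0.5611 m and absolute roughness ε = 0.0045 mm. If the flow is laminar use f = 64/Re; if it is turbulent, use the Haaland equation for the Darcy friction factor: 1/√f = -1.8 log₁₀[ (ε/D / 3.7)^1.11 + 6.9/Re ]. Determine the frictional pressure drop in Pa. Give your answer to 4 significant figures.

Reynolds number Re = ρVD/μ = 1.217 · 15.73 · 0.5611 / 1.98e-05 = 5.425e+05.
Re > 4000 → turbulent. Relative roughness ε/D = 4.5e-06/0.5611 = 8.02e-06. Haaland: 1/√f = -1.8 log₁₀[(8.02e-06/3.7)^1.11 + 6.9/5.425e+05] = -1.8 log₁₀[5.16e-07 + 1.27e-05] = 8.781, so f = 0.01297.
Darcy-Weisbach: ΔP = f(L/D)(ρV²/2) = 0.01297·(23.51/0.5611)·(1.217·15.73²/2) = 0.01297·41.9·150.6 = 81.82 Pa.

ΔP ≈ 81.82 Pa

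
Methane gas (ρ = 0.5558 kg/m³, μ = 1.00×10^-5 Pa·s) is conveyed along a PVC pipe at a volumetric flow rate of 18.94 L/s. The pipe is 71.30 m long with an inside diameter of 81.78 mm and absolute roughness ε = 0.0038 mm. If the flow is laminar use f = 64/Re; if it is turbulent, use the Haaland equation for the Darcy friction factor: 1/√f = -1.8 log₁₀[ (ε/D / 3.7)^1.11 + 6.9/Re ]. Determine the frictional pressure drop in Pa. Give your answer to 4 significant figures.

ΔP ≈ 85.51 Pa

Q = 18.94 L/s = 18.94/1000 = 0.01894 m³/s.
Cross-sectional area A = πD²/4 = π(0.08178)²/4 = 0.005253 m²; mean velocity V = Q/A = 0.01894/0.005253 = 3.606 m/s.
Reynolds number Re = ρVD/μ = 0.5558 · 3.606 · 0.08178 / 1e-05 = 1.639e+04.
Re > 4000 → turbulent. Relative roughness ε/D = 3.8e-06/0.08178 = 4.65e-05. Haaland: 1/√f = -1.8 log₁₀[(4.65e-05/3.7)^1.11 + 6.9/1.639e+04] = -1.8 log₁₀[3.63e-06 + 0.000421] = 6.07, so f = 0.02714.
Darcy-Weisbach: ΔP = f(L/D)(ρV²/2) = 0.02714·(71.3/0.08178)·(0.5558·3.606²/2) = 0.02714·871.9·3.613 = 85.51 Pa.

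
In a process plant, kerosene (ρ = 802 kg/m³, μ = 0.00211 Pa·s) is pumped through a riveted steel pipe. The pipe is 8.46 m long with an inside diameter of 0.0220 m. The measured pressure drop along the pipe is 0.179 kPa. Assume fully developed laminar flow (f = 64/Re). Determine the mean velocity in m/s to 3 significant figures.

V ≈ 0.152 m/s

For laminar flow, f = 64/Re with Re = ρVD/μ, so Darcy-Weisbach reduces to ΔP = 32μLV/D². Solving for V: V = ΔP·D²/(32μL) = 179·(0.022)²/(32·0.00211·8.46) = 0.1517 m/s.
Check: Re = ρVD/μ = 802·0.1517·0.022/0.00211 = 1268 < 2300, so the laminar assumption holds.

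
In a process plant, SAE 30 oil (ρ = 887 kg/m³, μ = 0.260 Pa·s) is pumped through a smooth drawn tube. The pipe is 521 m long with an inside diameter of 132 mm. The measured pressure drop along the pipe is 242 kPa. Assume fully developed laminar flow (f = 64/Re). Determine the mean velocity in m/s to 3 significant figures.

For laminar flow, f = 64/Re with Re = ρVD/μ, so Darcy-Weisbach reduces to ΔP = 32μLV/D². Solving for V: V = ΔP·D²/(32μL) = 2.42e+05·(0.132)²/(32·0.26·521) = 0.9728 m/s.
Check: Re = ρVD/μ = 887·0.9728·0.132/0.26 = 438.1 < 2300, so the laminar assumption holds.

V ≈ 0.973 m/s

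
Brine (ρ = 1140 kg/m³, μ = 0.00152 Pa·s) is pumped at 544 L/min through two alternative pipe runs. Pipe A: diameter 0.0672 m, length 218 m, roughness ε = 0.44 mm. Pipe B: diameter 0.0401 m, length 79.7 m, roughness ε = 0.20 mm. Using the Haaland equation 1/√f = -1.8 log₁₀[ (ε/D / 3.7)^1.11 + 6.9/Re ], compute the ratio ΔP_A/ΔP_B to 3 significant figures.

ΔP_A/ΔP_B ≈ 0.226

Pipe A: V = Q/A = 0.009067/0.003547 = 2.556 m/s; Re = 1.288e+05; ε/D = 0.00655; Haaland → f = 0.03363; ΔP_A = f(L/D)(ρV²/2) = 4.064e+05 Pa.
Pipe B: V = Q/A = 0.009067/0.001263 = 7.179 m/s; Re = 2.159e+05; ε/D = 0.00499; Haaland → f = 0.03081; ΔP_B = f(L/D)(ρV²/2) = 1.799e+06 Pa.
ΔP_A/ΔP_B = 4.064e+05/1.799e+06 = 0.226.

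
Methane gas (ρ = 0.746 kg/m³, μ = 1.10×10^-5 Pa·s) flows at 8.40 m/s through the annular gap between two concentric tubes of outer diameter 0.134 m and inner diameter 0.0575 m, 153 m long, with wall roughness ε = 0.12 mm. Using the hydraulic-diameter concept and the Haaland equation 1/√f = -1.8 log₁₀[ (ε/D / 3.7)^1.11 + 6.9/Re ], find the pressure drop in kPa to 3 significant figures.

Hydraulic diameter D_h = 4A/P = D_o - D_i = 0.134 - 0.0575 = 0.0765 m.
Re = ρVD_h/μ = 0.746·8.4·0.0765/1.1e-05 = 4.358e+04.
ε/D_h = 0.00012/0.0765 = 0.00157; Haaland gives 1/√f = -1.8 log₁₀[0.00018+0.000158] = 6.246, so f = 0.02563.
ΔP = f(L/D_h)(ρV²/2) = 0.02563·153/0.0765·26.32 = 1349 Pa.
ΔP = 1.35 kPa.

ΔP ≈ 1.35 kPa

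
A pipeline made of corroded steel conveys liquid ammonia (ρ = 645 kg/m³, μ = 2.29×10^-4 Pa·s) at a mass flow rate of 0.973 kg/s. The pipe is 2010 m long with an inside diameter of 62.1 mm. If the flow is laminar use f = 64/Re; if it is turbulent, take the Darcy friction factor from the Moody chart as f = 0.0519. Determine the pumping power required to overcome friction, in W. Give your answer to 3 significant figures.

P ≈ 203 W

A = πD²/4 = π(0.0621)²/4 = 0.003029 m²; mean velocity V = ṁ/(ρA) = 0.973/(645 · 0.003029) = 0.4981 m/s.
Reynolds number Re = ρVD/μ = 645 · 0.4981 · 0.0621 / 0.000229 = 8.712e+04.
Re > 4000 → turbulent; use the Moody-chart value f = 0.0519.
Darcy-Weisbach: ΔP = f(L/D)(ρV²/2) = 0.0519·(2010/0.0621)·(645·0.4981²/2) = 0.0519·3.237e+04·80 = 1.344e+05 Pa.
Q = ṁ/ρ = 0.973/645 = 0.001509 m³/s.
Pumping power P = QΔP = 0.001509·1.344e+05 = 202.7 W = 203 W.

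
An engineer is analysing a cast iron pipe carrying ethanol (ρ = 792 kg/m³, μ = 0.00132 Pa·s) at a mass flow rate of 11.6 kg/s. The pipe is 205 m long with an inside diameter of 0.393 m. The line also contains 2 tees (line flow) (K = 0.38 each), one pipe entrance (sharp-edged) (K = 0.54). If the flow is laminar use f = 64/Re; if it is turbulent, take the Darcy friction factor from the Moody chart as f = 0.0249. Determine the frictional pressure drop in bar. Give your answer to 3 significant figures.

A = πD²/4 = π(0.393)²/4 = 0.1213 m²; mean velocity V = ṁ/(ρA) = 11.6/(792 · 0.1213) = 0.1207 m/s.
Reynolds number Re = ρVD/μ = 792 · 0.1207 · 0.393 / 0.00132 = 2.847e+04.
Re > 4000 → turbulent; use the Moody-chart value f = 0.0249.
Total minor-loss coefficient ΣK = 2·0.38 + 1·0.54 = 1.3.
ΔP = [f·L/D + ΣK]·(ρV²/2) = [0.0249·205/0.393 + 1.3]·(792·0.1207²/2) = [12.99 + 1.3]·5.773 = 82.49 Pa.
ΔP = 82.49 Pa = 8.25×10^-4 bar.

ΔP ≈ 8.25×10^-4 bar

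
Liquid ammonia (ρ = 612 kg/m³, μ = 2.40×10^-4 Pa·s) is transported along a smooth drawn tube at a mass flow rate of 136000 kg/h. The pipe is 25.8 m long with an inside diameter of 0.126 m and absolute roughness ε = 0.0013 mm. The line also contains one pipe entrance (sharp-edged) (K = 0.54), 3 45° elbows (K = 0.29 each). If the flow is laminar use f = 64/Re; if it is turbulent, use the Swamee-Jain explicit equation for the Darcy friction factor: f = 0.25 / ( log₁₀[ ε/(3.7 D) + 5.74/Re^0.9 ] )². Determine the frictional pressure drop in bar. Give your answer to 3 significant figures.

ṁ = 136000 kg/h = 136000/3600 = 37.78 kg/s.
A = πD²/4 = π(0.126)²/4 = 0.01247 m²; mean velocity V = ṁ/(ρA) = 37.78/(612 · 0.01247) = 4.951 m/s.
Reynolds number Re = ρVD/μ = 612 · 4.951 · 0.126 / 0.00024 = 1.591e+06.
Re > 4000 → turbulent. Relative roughness ε/D = 1.3e-06/0.126 = 1.03e-05. Swamee-Jain: f = 0.25/(log₁₀[1.03e-05/3.7 + 5.74/1.591e+06^0.9])² = 0.25/(log₁₀[2.79e-06 + 1.5e-05])² = 0.25/(-4.749)² = 0.01109.
Total minor-loss coefficient ΣK = 1·0.54 + 3·0.29 = 1.41.
ΔP = [f·L/D + ΣK]·(ρV²/2) = [0.01109·25.8/0.126 + 1.41]·(612·4.951²/2) = [2.27 + 1.41]·7499 = 2.76e+04 Pa.
ΔP = 2.76e+04 Pa = 0.276 bar.

ΔP ≈ 0.276 bar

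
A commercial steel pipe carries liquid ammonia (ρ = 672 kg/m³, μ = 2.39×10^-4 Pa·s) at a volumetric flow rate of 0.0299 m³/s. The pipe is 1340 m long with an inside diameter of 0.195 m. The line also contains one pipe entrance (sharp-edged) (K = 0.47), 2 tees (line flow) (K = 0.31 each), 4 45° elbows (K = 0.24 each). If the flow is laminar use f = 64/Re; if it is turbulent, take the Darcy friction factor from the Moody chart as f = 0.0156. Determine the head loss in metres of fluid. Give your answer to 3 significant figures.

Cross-sectional area A = πD²/4 = π(0.195)²/4 = 0.02986 m²; mean velocity V = Q/A = 0.0299/0.02986 = 1.001 m/s.
Reynolds number Re = ρVD/μ = 672 · 1.001 · 0.195 / 0.000239 = 5.489e+05.
Re > 4000 → turbulent; use the Moody-chart value f = 0.0156.
Total minor-loss coefficient ΣK = 1·0.47 + 2·0.31 + 4·0.24 = 2.05.
ΔP = [f·L/D + ΣK]·(ρV²/2) = [0.0156·1340/0.195 + 2.05]·(672·1.001²/2) = [107.2 + 2.05]·336.8 = 3.679e+04 Pa.
Head loss h_f = ΔP/(ρg) = 3.679e+04/(672·9.81) = 5.58 m.

h_f ≈ 5.58 m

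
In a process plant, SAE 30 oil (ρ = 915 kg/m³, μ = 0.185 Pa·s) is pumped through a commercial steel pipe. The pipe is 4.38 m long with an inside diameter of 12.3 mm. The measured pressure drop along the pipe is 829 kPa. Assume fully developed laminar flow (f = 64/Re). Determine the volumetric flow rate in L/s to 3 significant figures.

For laminar flow, f = 64/Re with Re = ρVD/μ, so Darcy-Weisbach reduces to ΔP = 32μLV/D². Solving for V: V = ΔP·D²/(32μL) = 8.29e+05·(0.0123)²/(32·0.185·4.38) = 4.837 m/s.
Check: Re = ρVD/μ = 915·4.837·0.0123/0.185 = 294.3 < 2300, so the laminar assumption holds.
Q = V·A = 4.837·(π/4·0.0123²) = 0.0005747 m³/s = 0.575 L/s.

Q ≈ 0.575 L/s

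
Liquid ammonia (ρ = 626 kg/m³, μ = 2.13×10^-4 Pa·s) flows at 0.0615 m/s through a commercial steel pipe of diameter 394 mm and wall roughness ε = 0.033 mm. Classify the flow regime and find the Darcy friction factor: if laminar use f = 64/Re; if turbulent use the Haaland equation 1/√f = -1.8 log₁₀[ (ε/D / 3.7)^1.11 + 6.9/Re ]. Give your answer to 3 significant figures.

Re = ρVD/μ = 626·0.0615·0.394/0.000213 = 7.121e+04.
Re > 4000 → turbulent. ε/D = 3.3e-05/0.394 = 8.38e-05; Haaland: 1/√f = -1.8 log₁₀[6.98e-06 + 9.69e-05] = 7.17, so f = 0.01945.

f ≈ 0.0195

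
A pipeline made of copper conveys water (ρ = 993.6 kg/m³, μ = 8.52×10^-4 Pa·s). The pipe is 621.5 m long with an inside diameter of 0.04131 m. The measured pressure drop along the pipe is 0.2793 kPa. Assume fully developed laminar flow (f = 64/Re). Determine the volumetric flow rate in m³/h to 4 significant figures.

For laminar flow, f = 64/Re with Re = ρVD/μ, so Darcy-Weisbach reduces to ΔP = 32μLV/D². Solving for V: V = ΔP·D²/(32μL) = 279.3·(0.04131)²/(32·0.000852·621.5) = 0.02813 m/s.
Check: Re = ρVD/μ = 993.6·0.02813·0.04131/0.000852 = 1355 < 2300, so the laminar assumption holds.
Q = V·A = 0.02813·(π/4·0.04131²) = 3.77e-05 m³/s = 0.1357 m³/h.

Q ≈ 0.1357 m³/h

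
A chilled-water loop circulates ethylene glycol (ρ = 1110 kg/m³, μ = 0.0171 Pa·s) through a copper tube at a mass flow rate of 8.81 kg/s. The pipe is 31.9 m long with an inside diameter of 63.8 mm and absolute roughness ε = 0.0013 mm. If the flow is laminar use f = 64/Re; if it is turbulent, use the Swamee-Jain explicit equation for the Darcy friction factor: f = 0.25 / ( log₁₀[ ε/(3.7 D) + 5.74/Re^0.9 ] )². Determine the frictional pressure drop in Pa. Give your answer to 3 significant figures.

ΔP ≈ 52600 Pa

A = πD²/4 = π(0.0638)²/4 = 0.003197 m²; mean velocity V = ṁ/(ρA) = 8.81/(1110 · 0.003197) = 2.483 m/s.
Reynolds number Re = ρVD/μ = 1110 · 2.483 · 0.0638 / 0.0171 = 1.028e+04.
Re > 4000 → turbulent. Relative roughness ε/D = 1.3e-06/0.0638 = 2.04e-05. Swamee-Jain: f = 0.25/(log₁₀[2.04e-05/3.7 + 5.74/1.028e+04^0.9])² = 0.25/(log₁₀[5.51e-06 + 0.00141])² = 0.25/(-2.85)² = 0.03077.
Darcy-Weisbach: ΔP = f(L/D)(ρV²/2) = 0.03077·(31.9/0.0638)·(1110·2.483²/2) = 0.03077·500·3421 = 5.264e+04 Pa.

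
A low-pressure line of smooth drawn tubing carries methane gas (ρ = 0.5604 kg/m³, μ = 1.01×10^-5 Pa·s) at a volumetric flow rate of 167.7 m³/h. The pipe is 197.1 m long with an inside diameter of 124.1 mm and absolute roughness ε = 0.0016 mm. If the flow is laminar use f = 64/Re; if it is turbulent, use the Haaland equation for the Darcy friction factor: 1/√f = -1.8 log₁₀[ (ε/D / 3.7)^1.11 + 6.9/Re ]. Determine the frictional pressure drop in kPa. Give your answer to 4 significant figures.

Q = 167.7 m³/h = 167.7/3600 = 0.04658 m³/s.
Cross-sectional area A = πD²/4 = π(0.1241)²/4 = 0.0121 m²; mean velocity V = Q/A = 0.04658/0.0121 = 3.851 m/s.
Reynolds number Re = ρVD/μ = 0.5604 · 3.851 · 0.1241 / 1.01e-05 = 2.652e+04.
Re > 4000 → turbulent. Relative roughness ε/D = 1.6e-06/0.1241 = 1.29e-05. Haaland: 1/√f = -1.8 log₁₀[(1.29e-05/3.7)^1.11 + 6.9/2.652e+04] = -1.8 log₁₀[8.75e-07 + 0.00026] = 6.45, so f = 0.02404.
Darcy-Weisbach: ΔP = f(L/D)(ρV²/2) = 0.02404·(197.1/0.1241)·(0.5604·3.851²/2) = 0.02404·1588·4.156 = 158.7 Pa.
ΔP = 158.7 Pa = 0.1587 kPa.

ΔP ≈ 0.1587 kPa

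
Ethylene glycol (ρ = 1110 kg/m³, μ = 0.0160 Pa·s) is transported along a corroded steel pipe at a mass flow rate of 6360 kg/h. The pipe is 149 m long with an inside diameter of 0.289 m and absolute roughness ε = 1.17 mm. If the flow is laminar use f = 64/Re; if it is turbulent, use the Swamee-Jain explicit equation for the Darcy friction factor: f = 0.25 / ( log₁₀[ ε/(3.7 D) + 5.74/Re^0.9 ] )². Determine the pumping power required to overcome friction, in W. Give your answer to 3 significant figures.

ṁ = 6360 kg/h = 6360/3600 = 1.767 kg/s.
A = πD²/4 = π(0.289)²/4 = 0.0656 m²; mean velocity V = ṁ/(ρA) = 1.767/(1110 · 0.0656) = 0.02426 m/s.
Reynolds number Re = ρVD/μ = 1110 · 0.02426 · 0.289 / 0.016 = 486.5.
Re < 2300 → laminar flow, so f = 64/Re = 64/486.5 = 0.1316 (the turbulent correlation is not needed).
Darcy-Weisbach: ΔP = f(L/D)(ρV²/2) = 0.1316·(149/0.289)·(1110·0.02426²/2) = 0.1316·515.6·0.3267 = 22.16 Pa.
Q = ṁ/ρ = 1.767/1110 = 0.001592 m³/s.
Pumping power P = QΔP = 0.001592·22.16 = 0.03527 W = 0.0353 W.

P ≈ 0.0353 W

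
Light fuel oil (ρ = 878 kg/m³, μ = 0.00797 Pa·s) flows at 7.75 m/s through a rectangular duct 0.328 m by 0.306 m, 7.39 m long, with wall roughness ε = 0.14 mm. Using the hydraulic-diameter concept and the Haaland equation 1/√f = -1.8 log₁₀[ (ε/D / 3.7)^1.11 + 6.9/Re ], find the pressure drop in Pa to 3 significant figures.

ΔP ≈ 11000 Pa

Hydraulic diameter D_h = 4A/P = 4·(0.328·0.306)/(2·(0.328+0.306)) = 0.4015/1.268 = 0.3166 m.
Re = ρVD_h/μ = 878·7.75·0.3166/0.00797 = 2.703e+05.
ε/D_h = 0.00014/0.3166 = 0.000442; Haaland gives 1/√f = -1.8 log₁₀[4.42e-05+2.55e-05] = 7.481, so f = 0.01787.
ΔP = f(L/D_h)(ρV²/2) = 0.01787·7.39/0.3166·2.637e+04 = 1.1e+04 Pa.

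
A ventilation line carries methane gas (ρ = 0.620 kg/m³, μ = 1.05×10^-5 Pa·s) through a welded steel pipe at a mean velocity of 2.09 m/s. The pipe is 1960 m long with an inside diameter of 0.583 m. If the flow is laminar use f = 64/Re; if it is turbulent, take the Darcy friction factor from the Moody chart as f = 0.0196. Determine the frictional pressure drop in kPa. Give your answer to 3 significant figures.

ΔP ≈ 0.0892 kPa

Reynolds number Re = ρVD/μ = 0.62 · 2.09 · 0.583 / 1.05e-05 = 7.195e+04.
Re > 4000 → turbulent; use the Moody-chart value f = 0.0196.
Darcy-Weisbach: ΔP = f(L/D)(ρV²/2) = 0.0196·(1960/0.583)·(0.62·2.09²/2) = 0.0196·3362·1.354 = 89.23 Pa.
ΔP = 89.23 Pa = 0.0892 kPa.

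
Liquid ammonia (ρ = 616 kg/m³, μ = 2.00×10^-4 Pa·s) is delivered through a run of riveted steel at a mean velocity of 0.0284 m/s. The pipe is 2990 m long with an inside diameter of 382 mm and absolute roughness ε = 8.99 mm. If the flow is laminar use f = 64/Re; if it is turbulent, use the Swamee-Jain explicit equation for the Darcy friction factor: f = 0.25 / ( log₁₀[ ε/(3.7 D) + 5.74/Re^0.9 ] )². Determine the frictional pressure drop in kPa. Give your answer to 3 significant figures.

Reynolds number Re = ρVD/μ = 616 · 0.0284 · 0.382 / 0.0002 = 3.341e+04.
Re > 4000 → turbulent. Relative roughness ε/D = 0.00899/0.382 = 0.0235. Swamee-Jain: f = 0.25/(log₁₀[0.0235/3.7 + 5.74/3.341e+04^0.9])² = 0.25/(log₁₀[0.00636 + 0.000487])² = 0.25/(-2.164)² = 0.05336.
Darcy-Weisbach: ΔP = f(L/D)(ρV²/2) = 0.05336·(2990/0.382)·(616·0.0284²/2) = 0.05336·7827·0.2484 = 103.8 Pa.
ΔP = 103.8 Pa = 0.104 kPa.

ΔP ≈ 0.104 kPa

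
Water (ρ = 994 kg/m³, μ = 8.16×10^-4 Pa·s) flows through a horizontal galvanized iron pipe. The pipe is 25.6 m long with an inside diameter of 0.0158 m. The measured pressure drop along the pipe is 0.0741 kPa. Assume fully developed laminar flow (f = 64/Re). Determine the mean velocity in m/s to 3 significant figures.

V ≈ 0.0277 m/s

For laminar flow, f = 64/Re with Re = ρVD/μ, so Darcy-Weisbach reduces to ΔP = 32μLV/D². Solving for V: V = ΔP·D²/(32μL) = 74.1·(0.0158)²/(32·0.000816·25.6) = 0.02767 m/s.
Check: Re = ρVD/μ = 994·0.02767·0.0158/0.000816 = 532.6 < 2300, so the laminar assumption holds.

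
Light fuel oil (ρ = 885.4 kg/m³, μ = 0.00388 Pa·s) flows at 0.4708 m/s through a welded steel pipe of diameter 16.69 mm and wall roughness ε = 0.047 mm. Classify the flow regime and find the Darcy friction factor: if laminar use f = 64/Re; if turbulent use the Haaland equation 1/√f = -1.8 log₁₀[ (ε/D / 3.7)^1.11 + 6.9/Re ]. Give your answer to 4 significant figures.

Re = ρVD/μ = 885.4·0.4708·0.01669/0.00388 = 1793.
Re < 2300 → laminar, so f = 64/Re = 0.03569 (roughness is irrelevant in laminar flow).

f ≈ 0.03569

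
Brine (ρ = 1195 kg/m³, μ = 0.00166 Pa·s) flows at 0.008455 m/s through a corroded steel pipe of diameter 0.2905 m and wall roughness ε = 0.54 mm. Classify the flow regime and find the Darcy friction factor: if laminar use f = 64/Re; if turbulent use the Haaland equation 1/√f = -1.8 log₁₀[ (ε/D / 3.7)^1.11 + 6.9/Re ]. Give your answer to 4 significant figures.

f ≈ 0.03620

Re = ρVD/μ = 1195·0.008455·0.2905/0.00166 = 1768.
Re < 2300 → laminar, so f = 64/Re = 0.0362 (roughness is irrelevant in laminar flow).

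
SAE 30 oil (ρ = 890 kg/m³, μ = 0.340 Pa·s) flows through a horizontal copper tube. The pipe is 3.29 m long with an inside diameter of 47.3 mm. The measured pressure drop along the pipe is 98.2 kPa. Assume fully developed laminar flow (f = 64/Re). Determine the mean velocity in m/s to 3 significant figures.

V ≈ 6.14 m/s

For laminar flow, f = 64/Re with Re = ρVD/μ, so Darcy-Weisbach reduces to ΔP = 32μLV/D². Solving for V: V = ΔP·D²/(32μL) = 9.82e+04·(0.0473)²/(32·0.34·3.29) = 6.138 m/s.
Check: Re = ρVD/μ = 890·6.138·0.0473/0.34 = 759.9 < 2300, so the laminar assumption holds.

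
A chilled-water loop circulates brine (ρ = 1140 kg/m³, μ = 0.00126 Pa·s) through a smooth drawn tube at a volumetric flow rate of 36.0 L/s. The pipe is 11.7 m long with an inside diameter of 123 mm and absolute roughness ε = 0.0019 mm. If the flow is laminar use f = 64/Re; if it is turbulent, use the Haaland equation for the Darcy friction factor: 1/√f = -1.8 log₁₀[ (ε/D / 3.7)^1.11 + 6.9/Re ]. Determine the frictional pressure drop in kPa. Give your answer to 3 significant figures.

ΔP ≈ 7.05 kPa

Q = 36.0 L/s = 36.0/1000 = 0.036 m³/s.
Cross-sectional area A = πD²/4 = π(0.123)²/4 = 0.01188 m²; mean velocity V = Q/A = 0.036/0.01188 = 3.03 m/s.
Reynolds number Re = ρVD/μ = 1140 · 3.03 · 0.123 / 0.00126 = 3.372e+05.
Re > 4000 → turbulent. Relative roughness ε/D = 1.9e-06/0.123 = 1.54e-05. Haaland: 1/√f = -1.8 log₁₀[(1.54e-05/3.7)^1.11 + 6.9/3.372e+05] = -1.8 log₁₀[1.07e-06 + 2.05e-05] = 8.4, so f = 0.01417.
Darcy-Weisbach: ΔP = f(L/D)(ρV²/2) = 0.01417·(11.7/0.123)·(1140·3.03²/2) = 0.01417·95.12·5232 = 7053 Pa.
ΔP = 7053 Pa = 7.05 kPa.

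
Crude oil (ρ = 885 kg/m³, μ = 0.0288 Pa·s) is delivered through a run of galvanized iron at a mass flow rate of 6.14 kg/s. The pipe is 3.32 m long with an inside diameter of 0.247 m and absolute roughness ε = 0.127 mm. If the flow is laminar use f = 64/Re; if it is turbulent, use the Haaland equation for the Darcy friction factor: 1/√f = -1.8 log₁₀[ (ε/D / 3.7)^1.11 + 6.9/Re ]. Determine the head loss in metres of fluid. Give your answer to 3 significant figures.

A = πD²/4 = π(0.247)²/4 = 0.04792 m²; mean velocity V = ṁ/(ρA) = 6.14/(885 · 0.04792) = 0.1448 m/s.
Reynolds number Re = ρVD/μ = 885 · 0.1448 · 0.247 / 0.0288 = 1099.
Re < 2300 → laminar flow, so f = 64/Re = 64/1099 = 0.05824 (the turbulent correlation is not needed).
Darcy-Weisbach: ΔP = f(L/D)(ρV²/2) = 0.05824·(3.32/0.247)·(885·0.1448²/2) = 0.05824·13.44·9.277 = 7.262 Pa.
Head loss h_f = ΔP/(ρg) = 7.262/(885·9.81) = 8.36×10^-4 m.

h_f ≈ 8.36×10^-4 m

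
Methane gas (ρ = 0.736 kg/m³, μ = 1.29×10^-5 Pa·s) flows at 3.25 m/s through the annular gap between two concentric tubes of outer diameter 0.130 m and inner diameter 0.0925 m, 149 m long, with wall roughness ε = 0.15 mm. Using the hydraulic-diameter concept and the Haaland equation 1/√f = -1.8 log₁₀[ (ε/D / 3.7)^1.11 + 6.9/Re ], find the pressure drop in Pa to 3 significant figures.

Hydraulic diameter D_h = 4A/P = D_o - D_i = 0.13 - 0.0925 = 0.0375 m.
Re = ρVD_h/μ = 0.736·3.25·0.0375/1.29e-05 = 6953.
ε/D_h = 0.00015/0.0375 = 0.004; Haaland gives 1/√f = -1.8 log₁₀[0.00051+0.000992] = 5.082, so f = 0.03872.
ΔP = f(L/D_h)(ρV²/2) = 0.03872·149/0.0375·3.887 = 598 Pa.

ΔP ≈ 598 Pa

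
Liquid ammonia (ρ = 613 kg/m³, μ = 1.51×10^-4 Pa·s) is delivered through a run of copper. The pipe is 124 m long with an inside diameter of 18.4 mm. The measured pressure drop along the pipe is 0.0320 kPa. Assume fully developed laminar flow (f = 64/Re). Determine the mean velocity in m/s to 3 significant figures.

For laminar flow, f = 64/Re with Re = ρVD/μ, so Darcy-Weisbach reduces to ΔP = 32μLV/D². Solving for V: V = ΔP·D²/(32μL) = 32·(0.0184)²/(32·0.000151·124) = 0.01808 m/s.
Check: Re = ρVD/μ = 613·0.01808·0.0184/0.000151 = 1351 < 2300, so the laminar assumption holds.

V ≈ 0.0181 m/s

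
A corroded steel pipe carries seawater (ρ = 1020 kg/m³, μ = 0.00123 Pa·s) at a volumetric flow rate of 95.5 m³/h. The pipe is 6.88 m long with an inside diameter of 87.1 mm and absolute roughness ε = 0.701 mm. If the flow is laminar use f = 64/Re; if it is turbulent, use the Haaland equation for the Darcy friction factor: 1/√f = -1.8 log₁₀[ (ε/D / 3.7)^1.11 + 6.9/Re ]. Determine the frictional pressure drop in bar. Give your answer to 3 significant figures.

Q = 95.5 m³/h = 95.5/3600 = 0.02653 m³/s.
Cross-sectional area A = πD²/4 = π(0.0871)²/4 = 0.005958 m²; mean velocity V = Q/A = 0.02653/0.005958 = 4.452 m/s.
Reynolds number Re = ρVD/μ = 1020 · 4.452 · 0.0871 / 0.00123 = 3.216e+05.
Re > 4000 → turbulent. Relative roughness ε/D = 0.000701/0.0871 = 0.00805. Haaland: 1/√f = -1.8 log₁₀[(0.00805/3.7)^1.11 + 6.9/3.216e+05] = -1.8 log₁₀[0.00111 + 2.15e-05] = 5.305, so f = 0.03554.
Darcy-Weisbach: ΔP = f(L/D)(ρV²/2) = 0.03554·(6.88/0.0871)·(1020·4.452²/2) = 0.03554·78.99·1.011e+04 = 2.838e+04 Pa.
ΔP = 2.838e+04 Pa = 0.284 bar.

ΔP ≈ 0.284 bar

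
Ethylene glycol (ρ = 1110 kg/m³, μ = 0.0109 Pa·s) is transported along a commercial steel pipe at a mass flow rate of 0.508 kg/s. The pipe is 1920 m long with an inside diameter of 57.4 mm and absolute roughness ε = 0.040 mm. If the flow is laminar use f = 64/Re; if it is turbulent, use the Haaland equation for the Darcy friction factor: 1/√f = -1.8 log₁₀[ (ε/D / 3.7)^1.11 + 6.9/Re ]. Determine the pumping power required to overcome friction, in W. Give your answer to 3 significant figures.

A = πD²/4 = π(0.0574)²/4 = 0.002588 m²; mean velocity V = ṁ/(ρA) = 0.508/(1110 · 0.002588) = 0.1769 m/s.
Reynolds number Re = ρVD/μ = 1110 · 0.1769 · 0.0574 / 0.0109 = 1034.
Re < 2300 → laminar flow, so f = 64/Re = 64/1034 = 0.06191 (the turbulent correlation is not needed).
Darcy-Weisbach: ΔP = f(L/D)(ρV²/2) = 0.06191·(1920/0.0574)·(1110·0.1769²/2) = 0.06191·3.345e+04·17.36 = 3.595e+04 Pa.
Q = ṁ/ρ = 0.508/1110 = 0.0004577 m³/s.
Pumping power P = QΔP = 0.0004577·3.595e+04 = 16.45 W = 16.5 W.

P ≈ 16.5 W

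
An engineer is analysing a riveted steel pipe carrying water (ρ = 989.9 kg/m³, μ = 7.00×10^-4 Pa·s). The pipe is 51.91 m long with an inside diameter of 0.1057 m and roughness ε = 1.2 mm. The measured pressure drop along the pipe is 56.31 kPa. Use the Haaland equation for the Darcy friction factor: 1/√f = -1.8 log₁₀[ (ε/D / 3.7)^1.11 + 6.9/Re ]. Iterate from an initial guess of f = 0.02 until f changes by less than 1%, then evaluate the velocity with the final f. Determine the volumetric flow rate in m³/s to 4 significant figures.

Q ≈ 0.02117 m³/s

Rearranging Darcy-Weisbach: V = √(2·ΔP·D/(f·L·ρ)). With ε/D = 0.0012/0.1057 = 0.0114, iterate starting from f = 0.02:
  f = 0.02 → V = √(2·5.631e+04·0.1057/(0.02·51.91·989.9)) = 3.403 m/s; Re = ρVD/μ = 5.087e+05; f → 0.03977
  f = 0.03977 → V = 2.414 m/s; Re = 3.608e+05; f → 0.03981
Converged (Δf/f < 1%). With the final f = 0.03981: V = √(2·5.631e+04·0.1057/(0.03981·51.91·989.9)) = 2.412 m/s.
Q = V·A = 2.412·(π/4·0.1057²) = 0.02117 m³/s = 0.02117 m³/s.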